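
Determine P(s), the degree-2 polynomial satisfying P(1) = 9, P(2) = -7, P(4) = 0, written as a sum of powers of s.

Build the Lagrange basis polynomials:
L_0(s) = (s - 2)(s - 4) / [3] = (1/3)s^2 - 2s + 8/3
L_1(s) = (s - 1)(s - 4) / [-2] = -(1/2)s^2 + (5/2)s - 2
L_2(s) = (s - 1)(s - 2) / [6] = (1/6)s^2 - (1/2)s + 1/3
P(s) = 9·L_0 + (-7)·L_1 + 0·L_2
  9·L_0(s) = 3s^2 - 18s + 24
  (-7)·L_1(s) = (7/2)s^2 - (35/2)s + 14
  0·L_2(s) = 0
Adding term by term: (13/2)s^2 - (71/2)s + 38

P(s) = (13/2)s^2 - (71/2)s + 38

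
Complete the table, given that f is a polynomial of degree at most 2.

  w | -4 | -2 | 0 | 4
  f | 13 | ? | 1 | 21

3

The 3 known values determine f uniquely (degree ≤ 2).
Evaluate each Lagrange basis at w = -2:
L_0(-2) = (-2)·(-6)/[(-4)·(-8)] = 3/8
L_1(-2) = (2)·(-6)/[(4)·(-4)] = 3/4
L_2(-2) = (2)·(-2)/[(8)·(4)] = -1/8
Sum: 13·(3/8) + 1·(3/4) + 21·(-1/8) = 3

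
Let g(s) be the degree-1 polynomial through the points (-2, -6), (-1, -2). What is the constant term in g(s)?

2

L_0(s) = (s + 1) / [-1] = -s - 1
L_1(s) = (s + 2) / [1] = s + 2
g(s) = (-6)·L_0 + (-2)·L_1
Only the constant term is needed; take it from each L_i and combine:
(-6)·(-1) + (-2)·(2) = 2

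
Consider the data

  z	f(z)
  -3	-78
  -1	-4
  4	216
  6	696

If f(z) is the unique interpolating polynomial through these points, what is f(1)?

Evaluate each Lagrange basis at z = 1:
L_0(1) = (2)·(-3)·(-5)/[(-2)·(-7)·(-9)] = -5/21
L_1(1) = (4)·(-3)·(-5)/[(2)·(-5)·(-7)] = 6/7
L_2(1) = (4)·(2)·(-5)/[(7)·(5)·(-2)] = 4/7
L_3(1) = (4)·(2)·(-3)/[(9)·(7)·(2)] = -4/21
Sum: (-78)·(-5/21) + (-4)·(6/7) + 216·(4/7) + 696·(-4/21) = 6

6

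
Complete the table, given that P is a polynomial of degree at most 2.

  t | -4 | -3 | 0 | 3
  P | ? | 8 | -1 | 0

119/9

The 3 known values determine P uniquely (degree ≤ 2).
L_0(-4) = (-4)·(-7)/[(-3)·(-6)] = 14/9
L_1(-4) = (-1)·(-7)/[(3)·(-3)] = -7/9
L_2(-4) = (-1)·(-4)/[(6)·(3)] = 2/9
Sum: 8·(14/9) + (-1)·(-7/9) + 0 = 119/9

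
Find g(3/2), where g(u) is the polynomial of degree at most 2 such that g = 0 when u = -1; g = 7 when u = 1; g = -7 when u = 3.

175/32

Using Newton's divided-difference form:
g[-1,1] = (7 - 0) / (1 - (-1)) = 7/2
g[1,3] = (-7 - 7) / (3 - 1) = -7
g[-1,1,3] = (-7 - 7/2) / (3 - (-1)) = -21/8
g(3/2) = 0 + (7/2)·(5/2) + (-21/8)·(5/2)·(1/2) = 175/32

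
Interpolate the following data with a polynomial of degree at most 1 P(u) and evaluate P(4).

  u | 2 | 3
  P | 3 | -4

L_0(4) = (1)/[(-1)] = -1
L_1(4) = (2)/[(1)] = 2
Sum: 3·(-1) + (-4)·(2) = -11

-11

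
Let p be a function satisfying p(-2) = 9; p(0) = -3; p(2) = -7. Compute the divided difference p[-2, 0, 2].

p[-2,0] = (-3 - 9) / (0 - (-2)) = -6
p[0,2] = (-7 - (-3)) / (2 - 0) = -2
p[-2,0,2] = (-2 - (-6)) / (2 - (-2)) = 1

1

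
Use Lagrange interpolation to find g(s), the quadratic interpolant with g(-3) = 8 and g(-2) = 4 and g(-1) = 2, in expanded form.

g(s) = s^2 + s + 2

L_0(s) = (s + 2)(s + 1) / [2] = (1/2)s^2 + (3/2)s + 1
L_1(s) = (s + 3)(s + 1) / [-1] = -s^2 - 4s - 3
L_2(s) = (s + 3)(s + 2) / [2] = (1/2)s^2 + (5/2)s + 3
g(s) = 8·L_0 + 4·L_1 + 2·L_2
  8·L_0(s) = 4s^2 + 12s + 8
  4·L_1(s) = -4s^2 - 16s - 12
  2·L_2(s) = s^2 + 5s + 6
Adding term by term: s^2 + s + 2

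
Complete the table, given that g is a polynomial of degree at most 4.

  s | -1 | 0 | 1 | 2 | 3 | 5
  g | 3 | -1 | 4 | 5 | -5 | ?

-56

The 5 known values determine g uniquely (degree ≤ 4).
Evaluate each Lagrange basis at s = 5:
L_0(5) = (5)·(4)·(3)·(2)/[(-1)·(-2)·(-3)·(-4)] = 5
L_1(5) = (6)·(4)·(3)·(2)/[(1)·(-1)·(-2)·(-3)] = -24
L_2(5) = (6)·(5)·(3)·(2)/[(2)·(1)·(-1)·(-2)] = 45
L_3(5) = (6)·(5)·(4)·(2)/[(3)·(2)·(1)·(-1)] = -40
L_4(5) = (6)·(5)·(4)·(3)/[(4)·(3)·(2)·(1)] = 15
Sum: 3·(5) + (-1)·(-24) + 4·(45) + 5·(-40) + (-5)·(15) = -56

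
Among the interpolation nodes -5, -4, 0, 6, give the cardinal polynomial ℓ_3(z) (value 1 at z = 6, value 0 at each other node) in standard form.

ℓ_3(z) = (z + 5)(z + 4)z / [(11)·(10)·(6)]
       = (z^3 + 9z^2 + 20z) / (660)

ℓ_3(z) = (1/660)z^3 + (3/220)z^2 + (1/33)z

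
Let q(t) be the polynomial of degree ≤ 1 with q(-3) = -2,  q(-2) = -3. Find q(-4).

Evaluate each Lagrange basis at t = -4:
L_0(-4) = (-2)/[(-1)] = 2
L_1(-4) = (-1)/[(1)] = -1
Sum: (-2)·(2) + (-3)·(-1) = -1

-1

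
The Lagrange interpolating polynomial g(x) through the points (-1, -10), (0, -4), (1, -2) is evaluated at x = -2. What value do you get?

-20

L_0(-2) = (-2)·(-3)/[(-1)·(-2)] = 3
L_1(-2) = (-1)·(-3)/[(1)·(-1)] = -3
L_2(-2) = (-1)·(-2)/[(2)·(1)] = 1
Sum: (-10)·(3) + (-4)·(-3) + (-2)·(1) = -20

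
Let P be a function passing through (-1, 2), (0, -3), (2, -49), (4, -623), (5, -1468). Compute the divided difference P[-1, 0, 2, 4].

P[-1,0] = (-3 - 2) / (0 - (-1)) = -5
P[0,2] = (-49 - (-3)) / (2 - 0) = -23
P[2,4] = (-623 - (-49)) / (4 - 2) = -287
P[-1,0,2] = (-23 - (-5)) / (2 - (-1)) = -6
P[0,2,4] = (-287 - (-23)) / (4 - 0) = -66
P[-1,0,2,4] = (-66 - (-6)) / (4 - (-1)) = -12

-12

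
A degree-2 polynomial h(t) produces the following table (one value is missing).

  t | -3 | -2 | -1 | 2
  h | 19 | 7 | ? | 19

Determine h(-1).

1

The 3 known values determine h uniquely (degree ≤ 2).
Evaluate each Lagrange basis at t = -1:
L_0(-1) = (1)·(-3)/[(-1)·(-5)] = -3/5
L_1(-1) = (2)·(-3)/[(1)·(-4)] = 3/2
L_2(-1) = (2)·(1)/[(5)·(4)] = 1/10
Sum: 19·(-3/5) + 7·(3/2) + 19·(1/10) = 1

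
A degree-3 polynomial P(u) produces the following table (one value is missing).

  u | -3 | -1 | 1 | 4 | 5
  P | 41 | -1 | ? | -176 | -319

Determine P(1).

The 4 known values determine P uniquely (degree ≤ 3).
Evaluate each Lagrange basis at u = 1:
L_0(1) = (2)·(-3)·(-4)/[(-2)·(-7)·(-8)] = -3/14
L_1(1) = (4)·(-3)·(-4)/[(2)·(-5)·(-6)] = 4/5
L_2(1) = (4)·(2)·(-4)/[(7)·(5)·(-1)] = 32/35
L_3(1) = (4)·(2)·(-3)/[(8)·(6)·(1)] = -1/2
Sum: 41·(-3/14) + (-1)·(4/5) + (-176)·(32/35) + (-319)·(-1/2) = -11

-11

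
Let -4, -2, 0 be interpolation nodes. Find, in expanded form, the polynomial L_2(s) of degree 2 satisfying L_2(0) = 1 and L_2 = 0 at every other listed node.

L_2(s) = (1/8)s^2 + (3/4)s + 1

L_2(s) = (s + 4)(s + 2) / [(4)·(2)]
       = (s^2 + 6s + 8) / (8)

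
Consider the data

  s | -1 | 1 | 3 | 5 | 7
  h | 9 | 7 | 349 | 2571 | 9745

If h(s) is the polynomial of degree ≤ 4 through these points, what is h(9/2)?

3395/2

Evaluate each Lagrange basis at s = 9/2:
L_0(9/2) = (7/2)·(3/2)·(-1/2)·(-5/2)/[(-2)·(-4)·(-6)·(-8)] = 35/2048
L_1(9/2) = (11/2)·(3/2)·(-1/2)·(-5/2)/[(2)·(-2)·(-4)·(-6)] = -55/512
L_2(9/2) = (11/2)·(7/2)·(-1/2)·(-5/2)/[(4)·(2)·(-2)·(-4)] = 385/1024
L_3(9/2) = (11/2)·(7/2)·(3/2)·(-5/2)/[(6)·(4)·(2)·(-2)] = 385/512
L_4(9/2) = (11/2)·(7/2)·(3/2)·(-1/2)/[(8)·(6)·(4)·(2)] = -77/2048
Sum: 9·(35/2048) + 7·(-55/512) + 349·(385/1024) + 2571·(385/512) + 9745·(-77/2048) = 3395/2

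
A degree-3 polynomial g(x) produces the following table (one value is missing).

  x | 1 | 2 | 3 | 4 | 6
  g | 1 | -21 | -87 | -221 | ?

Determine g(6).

-789

The 4 known values determine g uniquely (degree ≤ 3).
Evaluate each Lagrange basis at x = 6:
L_0(6) = (4)·(3)·(2)/[(-1)·(-2)·(-3)] = -4
L_1(6) = (5)·(3)·(2)/[(1)·(-1)·(-2)] = 15
L_2(6) = (5)·(4)·(2)/[(2)·(1)·(-1)] = -20
L_3(6) = (5)·(4)·(3)/[(3)·(2)·(1)] = 10
Sum: 1·(-4) + (-21)·(15) + (-87)·(-20) + (-221)·(10) = -789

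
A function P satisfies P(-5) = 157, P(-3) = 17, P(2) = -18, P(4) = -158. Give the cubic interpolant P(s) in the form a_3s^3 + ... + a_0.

P(s) = -2s^3 - 3s^2 + 4s + 2

Newton's divided differences:
P[-5,-3] = (17 - 157) / (-3 - (-5)) = -70
P[-3,2] = (-18 - 17) / (2 - (-3)) = -7
P[2,4] = (-158 - (-18)) / (4 - 2) = -70
P[-5,-3,2] = (-7 - (-70)) / (2 - (-5)) = 9
P[-3,2,4] = (-70 - (-7)) / (4 - (-3)) = -9
P[-5,-3,2,4] = (-9 - 9) / (4 - (-5)) = -2
P(s) = 157 + (-70)·(s + 5) + 9·(s + 5)(s + 3) + (-2)·(s + 5)(s + 3)(s - 2)
Expanding: P(s) = -2s^3 - 3s^2 + 4s + 2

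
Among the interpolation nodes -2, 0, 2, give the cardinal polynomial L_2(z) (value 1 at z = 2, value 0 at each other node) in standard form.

L_2(z) = (1/8)z^2 + (1/4)z

L_2(z) = (z + 2)z / [(4)·(2)]
       = (z^2 + 2z) / (8)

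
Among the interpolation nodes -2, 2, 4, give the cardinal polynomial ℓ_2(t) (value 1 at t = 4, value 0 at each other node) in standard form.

ℓ_2(t) = (t + 2)(t - 2) / [(6)·(2)]
       = (t^2 - 4) / (12)

ℓ_2(t) = (1/12)t^2 - 1/3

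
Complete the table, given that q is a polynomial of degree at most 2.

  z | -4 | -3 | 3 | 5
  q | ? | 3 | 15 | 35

8

The 3 known values determine q uniquely (degree ≤ 2).
Evaluate each Lagrange basis at z = -4:
L_0(-4) = (-7)·(-9)/[(-6)·(-8)] = 21/16
L_1(-4) = (-1)·(-9)/[(6)·(-2)] = -3/4
L_2(-4) = (-1)·(-7)/[(8)·(2)] = 7/16
Sum: 3·(21/16) + 15·(-3/4) + 35·(7/16) = 8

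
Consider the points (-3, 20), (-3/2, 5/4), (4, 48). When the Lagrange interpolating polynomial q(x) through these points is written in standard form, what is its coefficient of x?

Build the Lagrange basis polynomials:
L_0(x) = (x + 3/2)(x - 4) / [21/2] = (2/21)x^2 - (5/21)x - 4/7
L_1(x) = (x + 3)(x - 4) / [-33/4] = -(4/33)x^2 + (4/33)x + 16/11
L_2(x) = (x + 3)(x + 3/2) / [77/2] = (2/77)x^2 + (9/77)x + 9/77
q(x) = 20·L_0 + (5/4)·L_1 + 48·L_2
Only the coefficient of x is needed; take it from each L_i and combine:
20·(-5/21) + (5/4)·(4/33) + 48·(9/77) = 1

1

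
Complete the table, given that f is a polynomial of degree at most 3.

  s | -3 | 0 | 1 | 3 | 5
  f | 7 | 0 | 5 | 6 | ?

-245/9

The 4 known values determine f uniquely (degree ≤ 3).
Evaluate each Lagrange basis at s = 5:
L_0(5) = (5)·(4)·(2)/[(-3)·(-4)·(-6)] = -5/9
L_1(5) = (8)·(4)·(2)/[(3)·(-1)·(-3)] = 64/9
L_2(5) = (8)·(5)·(2)/[(4)·(1)·(-2)] = -10
L_3(5) = (8)·(5)·(4)/[(6)·(3)·(2)] = 40/9
Sum: 7·(-5/9) + 0 + 5·(-10) + 6·(40/9) = -245/9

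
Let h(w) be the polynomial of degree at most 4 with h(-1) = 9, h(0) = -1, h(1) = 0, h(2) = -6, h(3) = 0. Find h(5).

309

Evaluate each Lagrange basis at w = 5:
L_0(5) = (5)·(4)·(3)·(2)/[(-1)·(-2)·(-3)·(-4)] = 5
L_1(5) = (6)·(4)·(3)·(2)/[(1)·(-1)·(-2)·(-3)] = -24
L_2(5) = (6)·(5)·(3)·(2)/[(2)·(1)·(-1)·(-2)] = 45
L_3(5) = (6)·(5)·(4)·(2)/[(3)·(2)·(1)·(-1)] = -40
L_4(5) = (6)·(5)·(4)·(3)/[(4)·(3)·(2)·(1)] = 15
Sum: 9·(5) + (-1)·(-24) + 0 + (-6)·(-40) + 0 = 309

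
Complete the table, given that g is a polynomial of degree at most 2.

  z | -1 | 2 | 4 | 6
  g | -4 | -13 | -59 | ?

-137

The 3 known values determine g uniquely (degree ≤ 2).
L_0(6) = (4)·(2)/[(-3)·(-5)] = 8/15
L_1(6) = (7)·(2)/[(3)·(-2)] = -7/3
L_2(6) = (7)·(4)/[(5)·(2)] = 14/5
Sum: (-4)·(8/15) + (-13)·(-7/3) + (-59)·(14/5) = -137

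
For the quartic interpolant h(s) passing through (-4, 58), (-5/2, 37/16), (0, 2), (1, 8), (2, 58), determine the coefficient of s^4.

1

The leading coefficient equals the top divided difference h[-4,-5/2,0,1,2].
h[-4,-5/2] = (37/16 - 58) / (-5/2 - (-4)) = -297/8
h[-5/2,0] = (2 - 37/16) / (0 - (-5/2)) = -1/8
h[0,1] = (8 - 2) / (1 - 0) = 6
h[1,2] = (58 - 8) / (2 - 1) = 50
h[-4,-5/2,0] = (-1/8 - (-297/8)) / (0 - (-4)) = 37/4
h[-5/2,0,1] = (6 - (-1/8)) / (1 - (-5/2)) = 7/4
h[0,1,2] = (50 - 6) / (2 - 0) = 22
h[-4,-5/2,0,1] = (7/4 - 37/4) / (1 - (-4)) = -3/2
h[-5/2,0,1,2] = (22 - 7/4) / (2 - (-5/2)) = 9/2
h[-4,-5/2,0,1,2] = (9/2 - (-3/2)) / (2 - (-4)) = 1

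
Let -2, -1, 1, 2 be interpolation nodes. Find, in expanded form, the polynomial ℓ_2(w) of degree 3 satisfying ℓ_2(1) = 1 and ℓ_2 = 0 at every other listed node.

ℓ_2(w) = (w + 2)(w + 1)(w - 2) / [(3)·(2)·(-1)]
       = (w^3 + w^2 - 4w - 4) / (-6)

ℓ_2(w) = -(1/6)w^3 - (1/6)w^2 + (2/3)w + 2/3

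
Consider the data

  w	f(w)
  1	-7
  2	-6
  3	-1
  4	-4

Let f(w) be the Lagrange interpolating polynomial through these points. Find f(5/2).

L_0(5/2) = (1/2)·(-1/2)·(-3/2)/[(-1)·(-2)·(-3)] = -1/16
L_1(5/2) = (3/2)·(-1/2)·(-3/2)/[(1)·(-1)·(-2)] = 9/16
L_2(5/2) = (3/2)·(1/2)·(-3/2)/[(2)·(1)·(-1)] = 9/16
L_3(5/2) = (3/2)·(1/2)·(-1/2)/[(3)·(2)·(1)] = -1/16
Sum: (-7)·(-1/16) + (-6)·(9/16) + (-1)·(9/16) + (-4)·(-1/16) = -13/4

-13/4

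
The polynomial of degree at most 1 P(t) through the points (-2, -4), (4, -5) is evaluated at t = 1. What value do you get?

-9/2

L_0(1) = (-3)/[(-6)] = 1/2
L_1(1) = (3)/[(6)] = 1/2
Sum: (-4)·(1/2) + (-5)·(1/2) = -9/2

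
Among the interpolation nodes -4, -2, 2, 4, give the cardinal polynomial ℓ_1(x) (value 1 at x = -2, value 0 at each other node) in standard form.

ℓ_1(x) = (x + 4)(x - 2)(x - 4) / [(2)·(-4)·(-6)]
       = (x^3 - 2x^2 - 16x + 32) / (48)

ℓ_1(x) = (1/48)x^3 - (1/24)x^2 - (1/3)x + 2/3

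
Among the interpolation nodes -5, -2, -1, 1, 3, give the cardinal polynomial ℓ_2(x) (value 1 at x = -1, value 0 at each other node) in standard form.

ℓ_2(x) = (x + 5)(x + 2)(x - 1)(x - 3) / [(4)·(1)·(-2)·(-4)]
       = (x^4 + 3x^3 - 15x^2 - 19x + 30) / (32)

ℓ_2(x) = (1/32)x^4 + (3/32)x^3 - (15/32)x^2 - (19/32)x + 15/16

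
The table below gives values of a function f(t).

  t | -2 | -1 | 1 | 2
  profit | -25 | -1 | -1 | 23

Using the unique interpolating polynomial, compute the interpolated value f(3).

L_0(3) = (4)·(2)·(1)/[(-1)·(-3)·(-4)] = -2/3
L_1(3) = (5)·(2)·(1)/[(1)·(-2)·(-3)] = 5/3
L_2(3) = (5)·(4)·(1)/[(3)·(2)·(-1)] = -10/3
L_3(3) = (5)·(4)·(2)/[(4)·(3)·(1)] = 10/3
Sum: (-25)·(-2/3) + (-1)·(5/3) + (-1)·(-10/3) + 23·(10/3) = 95

95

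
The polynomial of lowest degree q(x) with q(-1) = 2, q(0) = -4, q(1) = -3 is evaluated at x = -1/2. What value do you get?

Evaluate each Lagrange basis at x = -1/2:
L_0(-1/2) = (-1/2)·(-3/2)/[(-1)·(-2)] = 3/8
L_1(-1/2) = (1/2)·(-3/2)/[(1)·(-1)] = 3/4
L_2(-1/2) = (1/2)·(-1/2)/[(2)·(1)] = -1/8
Sum: 2·(3/8) + (-4)·(3/4) + (-3)·(-1/8) = -15/8

-15/8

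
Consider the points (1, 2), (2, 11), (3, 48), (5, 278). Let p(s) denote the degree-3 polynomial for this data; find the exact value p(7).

836

Using Newton's divided-difference form:
p[1,2] = (11 - 2) / (2 - 1) = 9
p[2,3] = (48 - 11) / (3 - 2) = 37
p[3,5] = (278 - 48) / (5 - 3) = 115
p[1,2,3] = (37 - 9) / (3 - 1) = 14
p[2,3,5] = (115 - 37) / (5 - 2) = 26
p[1,2,3,5] = (26 - 14) / (5 - 1) = 3
p(7) = 2 + 9·(6) + 14·(6)·(5) + 3·(6)·(5)·(4) = 836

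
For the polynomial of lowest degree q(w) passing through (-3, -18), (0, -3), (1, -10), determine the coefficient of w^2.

-3

The leading coefficient equals the top divided difference q[-3,0,1].
q[-3,0] = (-3 - (-18)) / (0 - (-3)) = 5
q[0,1] = (-10 - (-3)) / (1 - 0) = -7
q[-3,0,1] = (-7 - 5) / (1 - (-3)) = -3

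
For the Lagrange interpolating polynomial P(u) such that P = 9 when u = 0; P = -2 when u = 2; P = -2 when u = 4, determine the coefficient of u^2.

The leading coefficient equals the top divided difference P[0,2,4].
P[0,2] = (-2 - 9) / (2 - 0) = -11/2
P[2,4] = (-2 - (-2)) / (4 - 2) = 0
P[0,2,4] = (0 - (-11/2)) / (4 - 0) = 11/8

11/8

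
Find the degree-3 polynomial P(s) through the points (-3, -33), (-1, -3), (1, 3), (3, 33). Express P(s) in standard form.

P(s) = s^3 + 2s

Build the Lagrange basis polynomials:
L_0(s) = (s + 1)(s - 1)(s - 3) / [-48] = -(1/48)s^3 + (1/16)s^2 + (1/48)s - 1/16
L_1(s) = (s + 3)(s - 1)(s - 3) / [16] = (1/16)s^3 - (1/16)s^2 - (9/16)s + 9/16
L_2(s) = (s + 3)(s + 1)(s - 3) / [-16] = -(1/16)s^3 - (1/16)s^2 + (9/16)s + 9/16
L_3(s) = (s + 3)(s + 1)(s - 1) / [48] = (1/48)s^3 + (1/16)s^2 - (1/48)s - 1/16
P(s) = (-33)·L_0 + (-3)·L_1 + 3·L_2 + 33·L_3
  (-33)·L_0(s) = (11/16)s^3 - (33/16)s^2 - (11/16)s + 33/16
  (-3)·L_1(s) = -(3/16)s^3 + (3/16)s^2 + (27/16)s - 27/16
  3·L_2(s) = -(3/16)s^3 - (3/16)s^2 + (27/16)s + 27/16
  33·L_3(s) = (11/16)s^3 + (33/16)s^2 - (11/16)s - 33/16
Adding term by term: s^3 + 2s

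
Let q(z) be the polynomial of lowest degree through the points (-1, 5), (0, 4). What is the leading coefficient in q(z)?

Build the Lagrange basis polynomials:
L_0(z) = z / [-1] = -z
L_1(z) = (z + 1) / [1] = z + 1
q(z) = 5·L_0 + 4·L_1
Only the coefficient of z is needed; take it from each L_i and combine:
5·(-1) + 4·(1) = -1

-1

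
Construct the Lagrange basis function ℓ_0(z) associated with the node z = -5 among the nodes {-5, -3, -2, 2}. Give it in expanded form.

ℓ_0(z) = -(1/42)z^3 - (1/14)z^2 + (2/21)z + 2/7

ℓ_0(z) = (z + 3)(z + 2)(z - 2) / [(-2)·(-3)·(-7)]
       = (z^3 + 3z^2 - 4z - 12) / (-42)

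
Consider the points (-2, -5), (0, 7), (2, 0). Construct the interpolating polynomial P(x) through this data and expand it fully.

Build the Lagrange basis polynomials:
L_0(x) = x(x - 2) / [8] = (1/8)x^2 - (1/4)x
L_1(x) = (x + 2)(x - 2) / [-4] = -(1/4)x^2 + 1
L_2(x) = (x + 2)x / [8] = (1/8)x^2 + (1/4)x
P(x) = (-5)·L_0 + 7·L_1 + 0·L_2
  (-5)·L_0(x) = -(5/8)x^2 + (5/4)x
  7·L_1(x) = -(7/4)x^2 + 7
  0·L_2(x) = 0
Adding term by term: -(19/8)x^2 + (5/4)x + 7

P(x) = -(19/8)x^2 + (5/4)x + 7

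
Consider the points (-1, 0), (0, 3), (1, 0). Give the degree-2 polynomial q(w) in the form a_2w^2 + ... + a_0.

L_0(w) = w(w - 1) / [2] = (1/2)w^2 - (1/2)w
L_1(w) = (w + 1)(w - 1) / [-1] = -w^2 + 1
L_2(w) = (w + 1)w / [2] = (1/2)w^2 + (1/2)w
q(w) = 0·L_0 + 3·L_1 + 0·L_2
  0·L_0(w) = 0
  3·L_1(w) = -3w^2 + 3
  0·L_2(w) = 0
Adding term by term: -3w^2 + 3

q(w) = -3w^2 + 3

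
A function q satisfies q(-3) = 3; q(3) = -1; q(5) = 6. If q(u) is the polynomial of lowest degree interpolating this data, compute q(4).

Evaluate each Lagrange basis at u = 4:
L_0(4) = (1)·(-1)/[(-6)·(-8)] = -1/48
L_1(4) = (7)·(-1)/[(6)·(-2)] = 7/12
L_2(4) = (7)·(1)/[(8)·(2)] = 7/16
Sum: 3·(-1/48) + (-1)·(7/12) + 6·(7/16) = 95/48

95/48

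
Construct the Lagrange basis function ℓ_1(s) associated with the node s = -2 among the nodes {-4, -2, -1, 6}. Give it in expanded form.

ℓ_1(s) = (s + 4)(s + 1)(s - 6) / [(2)·(-1)·(-8)]
       = (s^3 - s^2 - 26s - 24) / (16)

ℓ_1(s) = (1/16)s^3 - (1/16)s^2 - (13/8)s - 3/2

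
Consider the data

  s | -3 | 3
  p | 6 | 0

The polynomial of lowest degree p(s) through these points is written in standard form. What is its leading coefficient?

-1

The leading coefficient equals the top divided difference p[-3,3].
p[-3,3] = (0 - 6) / (3 - (-3)) = -1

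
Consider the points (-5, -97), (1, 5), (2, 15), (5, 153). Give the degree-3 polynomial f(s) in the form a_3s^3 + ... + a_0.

f(s) = s^3 + s^2 + 3

Newton's divided differences:
f[-5,1] = (5 - (-97)) / (1 - (-5)) = 17
f[1,2] = (15 - 5) / (2 - 1) = 10
f[2,5] = (153 - 15) / (5 - 2) = 46
f[-5,1,2] = (10 - 17) / (2 - (-5)) = -1
f[1,2,5] = (46 - 10) / (5 - 1) = 9
f[-5,1,2,5] = (9 - (-1)) / (5 - (-5)) = 1
f(s) = -97 + 17·(s + 5) + (-1)·(s + 5)(s - 1) + 1·(s + 5)(s - 1)(s - 2)
Expanding: f(s) = s^3 + s^2 + 3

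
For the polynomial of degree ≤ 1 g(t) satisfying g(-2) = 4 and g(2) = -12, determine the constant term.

Build the Lagrange basis polynomials:
L_0(t) = (t - 2) / [-4] = -(1/4)t + 1/2
L_1(t) = (t + 2) / [4] = (1/4)t + 1/2
g(t) = 4·L_0 + (-12)·L_1
Only the constant term is needed; take it from each L_i and combine:
4·(1/2) + (-12)·(1/2) = -4

-4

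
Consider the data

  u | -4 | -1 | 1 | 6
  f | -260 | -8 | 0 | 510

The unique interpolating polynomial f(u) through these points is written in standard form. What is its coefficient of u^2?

-4

L_0(u) = (u + 1)(u - 1)(u - 6) / [-150] = -(1/150)u^3 + (1/25)u^2 + (1/150)u - 1/25
L_1(u) = (u + 4)(u - 1)(u - 6) / [42] = (1/42)u^3 - (1/14)u^2 - (11/21)u + 4/7
L_2(u) = (u + 4)(u + 1)(u - 6) / [-50] = -(1/50)u^3 + (1/50)u^2 + (13/25)u + 12/25
L_3(u) = (u + 4)(u + 1)(u - 1) / [350] = (1/350)u^3 + (2/175)u^2 - (1/350)u - 2/175
f(u) = (-260)·L_0 + (-8)·L_1 + 0·L_2 + 510·L_3
Only the coefficient of u^2 is needed; take it from each L_i and combine:
(-260)·(1/25) + (-8)·(-1/14) + 0·(1/50) + 510·(2/175) = -4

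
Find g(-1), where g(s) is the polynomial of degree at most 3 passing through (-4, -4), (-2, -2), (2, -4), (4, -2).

-37/16

Evaluate each Lagrange basis at s = -1:
L_0(-1) = (1)·(-3)·(-5)/[(-2)·(-6)·(-8)] = -5/32
L_1(-1) = (3)·(-3)·(-5)/[(2)·(-4)·(-6)] = 15/16
L_2(-1) = (3)·(1)·(-5)/[(6)·(4)·(-2)] = 5/16
L_3(-1) = (3)·(1)·(-3)/[(8)·(6)·(2)] = -3/32
Sum: (-4)·(-5/32) + (-2)·(15/16) + (-4)·(5/16) + (-2)·(-3/32) = -37/16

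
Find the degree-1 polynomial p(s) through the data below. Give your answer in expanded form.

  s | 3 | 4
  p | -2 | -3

Build the Lagrange basis polynomials:
L_0(s) = (s - 4) / [-1] = -s + 4
L_1(s) = (s - 3) / [1] = s - 3
p(s) = (-2)·L_0 + (-3)·L_1
  (-2)·L_0(s) = 2s - 8
  (-3)·L_1(s) = -3s + 9
Adding term by term: -s + 1

p(s) = -s + 1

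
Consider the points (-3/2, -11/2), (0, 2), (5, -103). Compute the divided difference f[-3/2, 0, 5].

-4

f[-3/2,0] = (2 - (-11/2)) / (0 - (-3/2)) = 5
f[0,5] = (-103 - 2) / (5 - 0) = -21
f[-3/2,0,5] = (-21 - 5) / (5 - (-3/2)) = -4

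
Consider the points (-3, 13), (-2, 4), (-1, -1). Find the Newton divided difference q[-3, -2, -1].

2

q[-3,-2] = (4 - 13) / (-2 - (-3)) = -9
q[-2,-1] = (-1 - 4) / (-1 - (-2)) = -5
q[-3,-2,-1] = (-5 - (-9)) / (-1 - (-3)) = 2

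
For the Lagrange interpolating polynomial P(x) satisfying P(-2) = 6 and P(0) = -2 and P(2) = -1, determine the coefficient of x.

-7/4

Build the Lagrange basis polynomials:
L_0(x) = x(x - 2) / [8] = (1/8)x^2 - (1/4)x
L_1(x) = (x + 2)(x - 2) / [-4] = -(1/4)x^2 + 1
L_2(x) = (x + 2)x / [8] = (1/8)x^2 + (1/4)x
P(x) = 6·L_0 + (-2)·L_1 + (-1)·L_2
Only the coefficient of x is needed; take it from each L_i and combine:
6·(-1/4) + (-2)·(0) + (-1)·(1/4) = -7/4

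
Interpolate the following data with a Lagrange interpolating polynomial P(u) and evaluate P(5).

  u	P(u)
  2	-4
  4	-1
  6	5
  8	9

Evaluate each Lagrange basis at u = 5:
L_0(5) = (1)·(-1)·(-3)/[(-2)·(-4)·(-6)] = -1/16
L_1(5) = (3)·(-1)·(-3)/[(2)·(-2)·(-4)] = 9/16
L_2(5) = (3)·(1)·(-3)/[(4)·(2)·(-2)] = 9/16
L_3(5) = (3)·(1)·(-1)/[(6)·(4)·(2)] = -1/16
Sum: (-4)·(-1/16) + (-1)·(9/16) + 5·(9/16) + 9·(-1/16) = 31/16

31/16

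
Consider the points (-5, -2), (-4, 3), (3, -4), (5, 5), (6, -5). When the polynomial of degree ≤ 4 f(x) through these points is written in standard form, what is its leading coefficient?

The leading coefficient equals the top divided difference f[-5,-4,3,5,6].
f[-5,-4] = (3 - (-2)) / (-4 - (-5)) = 5
f[-4,3] = (-4 - 3) / (3 - (-4)) = -1
f[3,5] = (5 - (-4)) / (5 - 3) = 9/2
f[5,6] = (-5 - 5) / (6 - 5) = -10
f[-5,-4,3] = (-1 - 5) / (3 - (-5)) = -3/4
f[-4,3,5] = (9/2 - (-1)) / (5 - (-4)) = 11/18
f[3,5,6] = (-10 - 9/2) / (6 - 3) = -29/6
f[-5,-4,3,5] = (11/18 - (-3/4)) / (5 - (-5)) = 49/360
f[-4,3,5,6] = (-29/6 - 11/18) / (6 - (-4)) = -49/90
f[-5,-4,3,5,6] = (-49/90 - 49/360) / (6 - (-5)) = -49/792

-49/792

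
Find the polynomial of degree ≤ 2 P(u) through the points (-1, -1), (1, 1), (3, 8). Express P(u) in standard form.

P(u) = (5/8)u^2 + u - 5/8

Build the Lagrange basis polynomials:
L_0(u) = (u - 1)(u - 3) / [8] = (1/8)u^2 - (1/2)u + 3/8
L_1(u) = (u + 1)(u - 3) / [-4] = -(1/4)u^2 + (1/2)u + 3/4
L_2(u) = (u + 1)(u - 1) / [8] = (1/8)u^2 - 1/8
P(u) = (-1)·L_0 + 1·L_1 + 8·L_2
  (-1)·L_0(u) = -(1/8)u^2 + (1/2)u - 3/8
  1·L_1(u) = -(1/4)u^2 + (1/2)u + 3/4
  8·L_2(u) = u^2 - 1
Adding term by term: (5/8)u^2 + u - 5/8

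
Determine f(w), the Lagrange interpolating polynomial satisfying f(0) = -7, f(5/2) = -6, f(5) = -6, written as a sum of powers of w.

Build the Lagrange basis polynomials:
L_0(w) = (w - 5/2)(w - 5) / [25/2] = (2/25)w^2 - (3/5)w + 1
L_1(w) = w(w - 5) / [-25/4] = -(4/25)w^2 + (4/5)w
L_2(w) = w(w - 5/2) / [25/2] = (2/25)w^2 - (1/5)w
f(w) = (-7)·L_0 + (-6)·L_1 + (-6)·L_2
  (-7)·L_0(w) = -(14/25)w^2 + (21/5)w - 7
  (-6)·L_1(w) = (24/25)w^2 - (24/5)w
  (-6)·L_2(w) = -(12/25)w^2 + (6/5)w
Adding term by term: -(2/25)w^2 + (3/5)w - 7

f(w) = -(2/25)w^2 + (3/5)w - 7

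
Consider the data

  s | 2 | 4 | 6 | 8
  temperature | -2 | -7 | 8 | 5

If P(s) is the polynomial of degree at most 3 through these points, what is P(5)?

Evaluate each Lagrange basis at s = 5:
L_0(5) = (1)·(-1)·(-3)/[(-2)·(-4)·(-6)] = -1/16
L_1(5) = (3)·(-1)·(-3)/[(2)·(-2)·(-4)] = 9/16
L_2(5) = (3)·(1)·(-3)/[(4)·(2)·(-2)] = 9/16
L_3(5) = (3)·(1)·(-1)/[(6)·(4)·(2)] = -1/16
Sum: (-2)·(-1/16) + (-7)·(9/16) + 8·(9/16) + 5·(-1/16) = 3/8

3/8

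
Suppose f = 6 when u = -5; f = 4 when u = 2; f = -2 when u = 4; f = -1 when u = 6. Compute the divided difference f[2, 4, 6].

7/8

f[2,4] = (-2 - 4) / (4 - 2) = -3
f[4,6] = (-1 - (-2)) / (6 - 4) = 1/2
f[2,4,6] = (1/2 - (-3)) / (6 - 2) = 7/8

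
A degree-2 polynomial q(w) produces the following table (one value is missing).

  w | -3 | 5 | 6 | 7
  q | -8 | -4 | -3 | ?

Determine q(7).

The 3 known values determine q uniquely (degree ≤ 2).
L_0(7) = (2)·(1)/[(-8)·(-9)] = 1/36
L_1(7) = (10)·(1)/[(8)·(-1)] = -5/4
L_2(7) = (10)·(2)/[(9)·(1)] = 20/9
Sum: (-8)·(1/36) + (-4)·(-5/4) + (-3)·(20/9) = -17/9

-17/9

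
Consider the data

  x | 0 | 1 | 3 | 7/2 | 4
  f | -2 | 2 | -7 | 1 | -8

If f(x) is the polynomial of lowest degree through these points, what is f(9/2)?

Using Newton's divided-difference form:
f[0,1] = (2 - (-2)) / (1 - 0) = 4
f[1,3] = (-7 - 2) / (3 - 1) = -9/2
f[3,7/2] = (1 - (-7)) / (7/2 - 3) = 16
f[7/2,4] = (-8 - 1) / (4 - 7/2) = -18
f[0,1,3] = (-9/2 - 4) / (3 - 0) = -17/6
f[1,3,7/2] = (16 - (-9/2)) / (7/2 - 1) = 41/5
f[3,7/2,4] = (-18 - 16) / (4 - 3) = -34
f[0,1,3,7/2] = (41/5 - (-17/6)) / (7/2 - 0) = 331/105
f[1,3,7/2,4] = (-34 - 41/5) / (4 - 1) = -211/15
f[0,1,3,7/2,4] = (-211/15 - 331/105) / (4 - 0) = -452/105
f(9/2) = -2 + 4·(9/2) + (-17/6)·(9/2)·(7/2) + (331/105)·(9/2)·(7/2)·(3/2) + (-452/105)·(9/2)·(7/2)·(3/2)·(1) = -1117/20

-1117/20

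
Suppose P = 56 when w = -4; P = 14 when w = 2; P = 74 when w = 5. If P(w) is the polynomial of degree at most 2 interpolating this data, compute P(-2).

18

L_0(-2) = (-4)·(-7)/[(-6)·(-9)] = 14/27
L_1(-2) = (2)·(-7)/[(6)·(-3)] = 7/9
L_2(-2) = (2)·(-4)/[(9)·(3)] = -8/27
Sum: 56·(14/27) + 14·(7/9) + 74·(-8/27) = 18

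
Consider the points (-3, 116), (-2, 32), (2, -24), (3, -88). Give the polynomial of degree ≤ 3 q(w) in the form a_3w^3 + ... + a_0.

Newton's divided differences:
q[-3,-2] = (32 - 116) / (-2 - (-3)) = -84
q[-2,2] = (-24 - 32) / (2 - (-2)) = -14
q[2,3] = (-88 - (-24)) / (3 - 2) = -64
q[-3,-2,2] = (-14 - (-84)) / (2 - (-3)) = 14
q[-2,2,3] = (-64 - (-14)) / (3 - (-2)) = -10
q[-3,-2,2,3] = (-10 - 14) / (3 - (-3)) = -4
q(w) = 116 + (-84)·(w + 3) + 14·(w + 3)(w + 2) + (-4)·(w + 3)(w + 2)(w - 2)
Expanding: q(w) = -4w^3 + 2w^2 + 2w - 4

q(w) = -4w^3 + 2w^2 + 2w - 4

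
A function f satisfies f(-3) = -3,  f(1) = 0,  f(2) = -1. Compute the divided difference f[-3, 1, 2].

-7/20

f[-3,1] = (0 - (-3)) / (1 - (-3)) = 3/4
f[1,2] = (-1 - 0) / (2 - 1) = -1
f[-3,1,2] = (-1 - 3/4) / (2 - (-3)) = -7/20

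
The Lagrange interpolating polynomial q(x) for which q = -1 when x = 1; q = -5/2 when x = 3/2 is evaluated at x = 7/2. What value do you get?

-17/2

L_0(7/2) = (2)/[(-1/2)] = -4
L_1(7/2) = (5/2)/[(1/2)] = 5
Sum: (-1)·(-4) + (-5/2)·(5) = -17/2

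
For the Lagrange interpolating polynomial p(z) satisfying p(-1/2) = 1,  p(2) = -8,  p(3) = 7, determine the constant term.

-214/35

Build the Lagrange basis polynomials:
L_0(z) = (z - 2)(z - 3) / [35/4] = (4/35)z^2 - (4/7)z + 24/35
L_1(z) = (z + 1/2)(z - 3) / [-5/2] = -(2/5)z^2 + z + 3/5
L_2(z) = (z + 1/2)(z - 2) / [7/2] = (2/7)z^2 - (3/7)z - 2/7
p(z) = 1·L_0 + (-8)·L_1 + 7·L_2
Only the constant term is needed; take it from each L_i and combine:
1·(24/35) + (-8)·(3/5) + 7·(-2/7) = -214/35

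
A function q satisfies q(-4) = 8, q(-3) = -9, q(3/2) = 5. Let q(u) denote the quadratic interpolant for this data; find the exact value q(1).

Using Newton's divided-difference form:
q[-4,-3] = (-9 - 8) / (-3 - (-4)) = -17
q[-3,3/2] = (5 - (-9)) / (3/2 - (-3)) = 28/9
q[-4,-3,3/2] = (28/9 - (-17)) / (3/2 - (-4)) = 362/99
q(1) = 8 + (-17)·(5) + (362/99)·(5)·(4) = -383/99

-383/99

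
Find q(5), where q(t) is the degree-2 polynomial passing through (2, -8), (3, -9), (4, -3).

Evaluate each Lagrange basis at t = 5:
L_0(5) = (2)·(1)/[(-1)·(-2)] = 1
L_1(5) = (3)·(1)/[(1)·(-1)] = -3
L_2(5) = (3)·(2)/[(2)·(1)] = 3
Sum: (-8)·(1) + (-9)·(-3) + (-3)·(3) = 10

10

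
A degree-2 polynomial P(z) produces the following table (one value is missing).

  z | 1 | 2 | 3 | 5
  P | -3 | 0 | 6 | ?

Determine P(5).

27

The 3 known values determine P uniquely (degree ≤ 2).
Evaluate each Lagrange basis at z = 5:
L_0(5) = (3)·(2)/[(-1)·(-2)] = 3
L_1(5) = (4)·(2)/[(1)·(-1)] = -8
L_2(5) = (4)·(3)/[(2)·(1)] = 6
Sum: (-3)·(3) + 0 + 6·(6) = 27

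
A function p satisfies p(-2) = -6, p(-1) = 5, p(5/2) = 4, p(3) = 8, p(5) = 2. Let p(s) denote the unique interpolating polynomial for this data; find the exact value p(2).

7/10

Using Newton's divided-difference form:
p[-2,-1] = (5 - (-6)) / (-1 - (-2)) = 11
p[-1,5/2] = (4 - 5) / (5/2 - (-1)) = -2/7
p[5/2,3] = (8 - 4) / (3 - 5/2) = 8
p[3,5] = (2 - 8) / (5 - 3) = -3
p[-2,-1,5/2] = (-2/7 - 11) / (5/2 - (-2)) = -158/63
p[-1,5/2,3] = (8 - (-2/7)) / (3 - (-1)) = 29/14
p[5/2,3,5] = (-3 - 8) / (5 - 5/2) = -22/5
p[-2,-1,5/2,3] = (29/14 - (-158/63)) / (3 - (-2)) = 577/630
p[-1,5/2,3,5] = (-22/5 - 29/14) / (5 - (-1)) = -151/140
p[-2,-1,5/2,3,5] = (-151/140 - 577/630) / (5 - (-2)) = -359/1260
p(2) = -6 + 11·(4) + (-158/63)·(4)·(3) + (577/630)·(4)·(3)·(-1/2) + (-359/1260)·(4)·(3)·(-1/2)·(-1) = 7/10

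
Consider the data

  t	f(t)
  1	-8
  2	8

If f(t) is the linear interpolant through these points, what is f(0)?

-24

L_0(0) = (-2)/[(-1)] = 2
L_1(0) = (-1)/[(1)] = -1
Sum: (-8)·(2) + 8·(-1) = -24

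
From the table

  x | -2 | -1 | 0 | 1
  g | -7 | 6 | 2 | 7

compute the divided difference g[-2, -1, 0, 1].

g[-2,-1] = (6 - (-7)) / (-1 - (-2)) = 13
g[-1,0] = (2 - 6) / (0 - (-1)) = -4
g[0,1] = (7 - 2) / (1 - 0) = 5
g[-2,-1,0] = (-4 - 13) / (0 - (-2)) = -17/2
g[-1,0,1] = (5 - (-4)) / (1 - (-1)) = 9/2
g[-2,-1,0,1] = (9/2 - (-17/2)) / (1 - (-2)) = 13/3

13/3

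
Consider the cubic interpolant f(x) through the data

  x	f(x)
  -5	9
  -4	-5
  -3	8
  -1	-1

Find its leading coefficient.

Build the Lagrange basis polynomials:
L_0(x) = (x + 4)(x + 3)(x + 1) / [-8] = -(1/8)x^3 - x^2 - (19/8)x - 3/2
L_1(x) = (x + 5)(x + 3)(x + 1) / [3] = (1/3)x^3 + 3x^2 + (23/3)x + 5
L_2(x) = (x + 5)(x + 4)(x + 1) / [-4] = -(1/4)x^3 - (5/2)x^2 - (29/4)x - 5
L_3(x) = (x + 5)(x + 4)(x + 3) / [24] = (1/24)x^3 + (1/2)x^2 + (47/24)x + 5/2
f(x) = 9·L_0 + (-5)·L_1 + 8·L_2 + (-1)·L_3
Only the coefficient of x^3 is needed; take it from each L_i and combine:
9·(-1/8) + (-5)·(1/3) + 8·(-1/4) + (-1)·(1/24) = -29/6

-29/6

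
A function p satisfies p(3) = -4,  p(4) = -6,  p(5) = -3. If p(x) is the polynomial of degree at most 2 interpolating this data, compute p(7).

L_0(7) = (3)·(2)/[(-1)·(-2)] = 3
L_1(7) = (4)·(2)/[(1)·(-1)] = -8
L_2(7) = (4)·(3)/[(2)·(1)] = 6
Sum: (-4)·(3) + (-6)·(-8) + (-3)·(6) = 18

18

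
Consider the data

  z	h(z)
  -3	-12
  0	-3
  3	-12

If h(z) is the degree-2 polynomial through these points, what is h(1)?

-4

L_0(1) = (1)·(-2)/[(-3)·(-6)] = -1/9
L_1(1) = (4)·(-2)/[(3)·(-3)] = 8/9
L_2(1) = (4)·(1)/[(6)·(3)] = 2/9
Sum: (-12)·(-1/9) + (-3)·(8/9) + (-12)·(2/9) = -4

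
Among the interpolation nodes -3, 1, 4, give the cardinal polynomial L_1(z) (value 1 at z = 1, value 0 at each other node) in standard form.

L_1(z) = (z + 3)(z - 4) / [(4)·(-3)]
       = (z^2 - z - 12) / (-12)

L_1(z) = -(1/12)z^2 + (1/12)z + 1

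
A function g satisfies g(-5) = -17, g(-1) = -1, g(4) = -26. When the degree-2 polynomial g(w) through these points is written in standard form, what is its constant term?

-2

Build the Lagrange basis polynomials:
L_0(w) = (w + 1)(w - 4) / [36] = (1/36)w^2 - (1/12)w - 1/9
L_1(w) = (w + 5)(w - 4) / [-20] = -(1/20)w^2 - (1/20)w + 1
L_2(w) = (w + 5)(w + 1) / [45] = (1/45)w^2 + (2/15)w + 1/9
g(w) = (-17)·L_0 + (-1)·L_1 + (-26)·L_2
Only the constant term is needed; take it from each L_i and combine:
(-17)·(-1/9) + (-1)·(1) + (-26)·(1/9) = -2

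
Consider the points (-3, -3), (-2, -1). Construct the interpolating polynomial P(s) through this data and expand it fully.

P(s) = 2s + 3

L_0(s) = (s + 2) / [-1] = -s - 2
L_1(s) = (s + 3) / [1] = s + 3
P(s) = (-3)·L_0 + (-1)·L_1
  (-3)·L_0(s) = 3s + 6
  (-1)·L_1(s) = -s - 3
Adding term by term: 2s + 3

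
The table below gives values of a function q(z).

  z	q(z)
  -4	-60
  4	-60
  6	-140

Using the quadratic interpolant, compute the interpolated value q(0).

L_0(0) = (-4)·(-6)/[(-8)·(-10)] = 3/10
L_1(0) = (4)·(-6)/[(8)·(-2)] = 3/2
L_2(0) = (4)·(-4)/[(10)·(2)] = -4/5
Sum: (-60)·(3/10) + (-60)·(3/2) + (-140)·(-4/5) = 4

4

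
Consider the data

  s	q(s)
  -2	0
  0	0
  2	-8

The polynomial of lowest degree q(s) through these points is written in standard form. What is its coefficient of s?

-2

Build the Lagrange basis polynomials:
L_0(s) = s(s - 2) / [8] = (1/8)s^2 - (1/4)s
L_1(s) = (s + 2)(s - 2) / [-4] = -(1/4)s^2 + 1
L_2(s) = (s + 2)s / [8] = (1/8)s^2 + (1/4)s
q(s) = 0·L_0 + 0·L_1 + (-8)·L_2
Only the coefficient of s is needed; take it from each L_i and combine:
0·(-1/4) + 0·(0) + (-8)·(1/4) = -2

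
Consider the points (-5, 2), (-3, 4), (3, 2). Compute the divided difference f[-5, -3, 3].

f[-5,-3] = (4 - 2) / (-3 - (-5)) = 1
f[-3,3] = (2 - 4) / (3 - (-3)) = -1/3
f[-5,-3,3] = (-1/3 - 1) / (3 - (-5)) = -1/6

-1/6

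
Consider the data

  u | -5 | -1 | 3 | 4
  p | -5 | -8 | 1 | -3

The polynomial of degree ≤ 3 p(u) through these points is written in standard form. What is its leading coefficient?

-13/72

The leading coefficient equals the top divided difference p[-5,-1,3,4].
p[-5,-1] = (-8 - (-5)) / (-1 - (-5)) = -3/4
p[-1,3] = (1 - (-8)) / (3 - (-1)) = 9/4
p[3,4] = (-3 - 1) / (4 - 3) = -4
p[-5,-1,3] = (9/4 - (-3/4)) / (3 - (-5)) = 3/8
p[-1,3,4] = (-4 - 9/4) / (4 - (-1)) = -5/4
p[-5,-1,3,4] = (-5/4 - 3/8) / (4 - (-5)) = -13/72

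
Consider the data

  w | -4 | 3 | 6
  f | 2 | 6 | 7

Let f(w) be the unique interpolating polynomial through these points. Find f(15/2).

411/56

Using Newton's divided-difference form:
f[-4,3] = (6 - 2) / (3 - (-4)) = 4/7
f[3,6] = (7 - 6) / (6 - 3) = 1/3
f[-4,3,6] = (1/3 - 4/7) / (6 - (-4)) = -1/42
f(15/2) = 2 + (4/7)·(23/2) + (-1/42)·(23/2)·(9/2) = 411/56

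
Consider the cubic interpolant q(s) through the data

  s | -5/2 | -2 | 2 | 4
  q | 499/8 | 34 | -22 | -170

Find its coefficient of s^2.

Build the Lagrange basis polynomials:
L_0(s) = (s + 2)(s - 2)(s - 4) / [-117/8] = -(8/117)s^3 + (32/117)s^2 + (32/117)s - 128/117
L_1(s) = (s + 5/2)(s - 2)(s - 4) / [12] = (1/12)s^3 - (7/24)s^2 - (7/12)s + 5/3
L_2(s) = (s + 5/2)(s + 2)(s - 4) / [-36] = -(1/36)s^3 - (1/72)s^2 + (13/36)s + 5/9
L_3(s) = (s + 5/2)(s + 2)(s - 2) / [78] = (1/78)s^3 + (5/156)s^2 - (2/39)s - 5/39
q(s) = (499/8)·L_0 + 34·L_1 + (-22)·L_2 + (-170)·L_3
Only the coefficient of s^2 is needed; take it from each L_i and combine:
(499/8)·(32/117) + 34·(-7/24) + (-22)·(-1/72) + (-170)·(5/156) = 2

2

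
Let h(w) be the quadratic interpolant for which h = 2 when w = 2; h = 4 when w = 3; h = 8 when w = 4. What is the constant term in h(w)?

Build the Lagrange basis polynomials:
L_0(w) = (w - 3)(w - 4) / [2] = (1/2)w^2 - (7/2)w + 6
L_1(w) = (w - 2)(w - 4) / [-1] = -w^2 + 6w - 8
L_2(w) = (w - 2)(w - 3) / [2] = (1/2)w^2 - (5/2)w + 3
h(w) = 2·L_0 + 4·L_1 + 8·L_2
Only the constant term is needed; take it from each L_i and combine:
2·(6) + 4·(-8) + 8·(3) = 4

4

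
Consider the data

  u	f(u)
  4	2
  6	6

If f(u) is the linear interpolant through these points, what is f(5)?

4

Evaluate each Lagrange basis at u = 5:
L_0(5) = (-1)/[(-2)] = 1/2
L_1(5) = (1)/[(2)] = 1/2
Sum: 2·(1/2) + 6·(1/2) = 4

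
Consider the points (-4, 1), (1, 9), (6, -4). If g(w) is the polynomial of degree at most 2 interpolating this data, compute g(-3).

Evaluate each Lagrange basis at w = -3:
L_0(-3) = (-4)·(-9)/[(-5)·(-10)] = 18/25
L_1(-3) = (1)·(-9)/[(5)·(-5)] = 9/25
L_2(-3) = (1)·(-4)/[(10)·(5)] = -2/25
Sum: 1·(18/25) + 9·(9/25) + (-4)·(-2/25) = 107/25

107/25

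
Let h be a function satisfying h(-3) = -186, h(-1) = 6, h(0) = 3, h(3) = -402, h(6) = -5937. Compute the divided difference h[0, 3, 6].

-285

h[0,3] = (-402 - 3) / (3 - 0) = -135
h[3,6] = (-5937 - (-402)) / (6 - 3) = -1845
h[0,3,6] = (-1845 - (-135)) / (6 - 0) = -285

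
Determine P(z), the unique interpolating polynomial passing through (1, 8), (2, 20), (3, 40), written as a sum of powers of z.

L_0(z) = (z - 2)(z - 3) / [2] = (1/2)z^2 - (5/2)z + 3
L_1(z) = (z - 1)(z - 3) / [-1] = -z^2 + 4z - 3
L_2(z) = (z - 1)(z - 2) / [2] = (1/2)z^2 - (3/2)z + 1
P(z) = 8·L_0 + 20·L_1 + 40·L_2
  8·L_0(z) = 4z^2 - 20z + 24
  20·L_1(z) = -20z^2 + 80z - 60
  40·L_2(z) = 20z^2 - 60z + 40
Adding term by term: 4z^2 + 4

P(z) = 4z^2 + 4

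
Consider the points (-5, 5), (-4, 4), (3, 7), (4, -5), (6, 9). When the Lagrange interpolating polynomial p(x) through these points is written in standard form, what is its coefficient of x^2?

-41483/11088

Build the Lagrange basis polynomials:
L_0(x) = (x + 4)(x - 3)(x - 4)(x - 6) / [792] = (1/792)x^4 - (1/88)x^3 + (1/396)x^2 + (2/11)x - 4/11
L_1(x) = (x + 5)(x - 3)(x - 4)(x - 6) / [-560] = -(1/560)x^4 + (1/70)x^3 + (11/560)x^2 - (99/280)x + 9/14
L_2(x) = (x + 5)(x + 4)(x - 4)(x - 6) / [168] = (1/168)x^4 - (1/168)x^3 - (23/84)x^2 + (2/21)x + 20/7
L_3(x) = (x + 5)(x + 4)(x - 3)(x - 6) / [-144] = -(1/144)x^4 + (43/144)x^2 + (1/8)x - 5/2
L_4(x) = (x + 5)(x + 4)(x - 3)(x - 4) / [660] = (1/660)x^4 + (1/330)x^3 - (31/660)x^2 - (8/165)x + 4/11
p(x) = 5·L_0 + 4·L_1 + 7·L_2 + (-5)·L_3 + 9·L_4
Only the coefficient of x^2 is needed; take it from each L_i and combine:
5·(1/396) + 4·(11/560) + 7·(-23/84) + (-5)·(43/144) + 9·(-31/660) = -41483/11088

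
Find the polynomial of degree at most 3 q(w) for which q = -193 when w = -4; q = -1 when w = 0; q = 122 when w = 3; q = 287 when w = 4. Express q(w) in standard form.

L_0(w) = w(w - 3)(w - 4) / [-224] = -(1/224)w^3 + (1/32)w^2 - (3/56)w
L_1(w) = (w + 4)(w - 3)(w - 4) / [48] = (1/48)w^3 - (1/16)w^2 - (1/3)w + 1
L_2(w) = (w + 4)w(w - 4) / [-21] = -(1/21)w^3 + (16/21)w
L_3(w) = (w + 4)w(w - 3) / [32] = (1/32)w^3 + (1/32)w^2 - (3/8)w
q(w) = (-193)·L_0 + (-1)·L_1 + 122·L_2 + 287·L_3
  (-193)·L_0(w) = (193/224)w^3 - (193/32)w^2 + (579/56)w
  (-1)·L_1(w) = -(1/48)w^3 + (1/16)w^2 + (1/3)w - 1
  122·L_2(w) = -(122/21)w^3 + (1952/21)w
  287·L_3(w) = (287/32)w^3 + (287/32)w^2 - (861/8)w
Adding term by term: 4w^3 + 3w^2 - 4w - 1

q(w) = 4w^3 + 3w^2 - 4w - 1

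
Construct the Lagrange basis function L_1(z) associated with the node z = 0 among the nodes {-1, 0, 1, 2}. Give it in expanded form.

L_1(z) = (1/2)z^3 - z^2 - (1/2)z + 1

L_1(z) = (z + 1)(z - 1)(z - 2) / [(1)·(-1)·(-2)]
       = (z^3 - 2z^2 - z + 2) / (2)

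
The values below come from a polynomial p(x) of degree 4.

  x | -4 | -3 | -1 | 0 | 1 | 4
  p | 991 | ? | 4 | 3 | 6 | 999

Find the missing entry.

The 5 known values determine p uniquely (degree ≤ 4).
Evaluate each Lagrange basis at x = -3:
L_0(-3) = (-2)·(-3)·(-4)·(-7)/[(-3)·(-4)·(-5)·(-8)] = 7/20
L_1(-3) = (1)·(-3)·(-4)·(-7)/[(3)·(-1)·(-2)·(-5)] = 14/5
L_2(-3) = (1)·(-2)·(-4)·(-7)/[(4)·(1)·(-1)·(-4)] = -7/2
L_3(-3) = (1)·(-2)·(-3)·(-7)/[(5)·(2)·(1)·(-3)] = 7/5
L_4(-3) = (1)·(-2)·(-3)·(-4)/[(8)·(5)·(4)·(3)] = -1/20
Sum: 991·(7/20) + 4·(14/5) + 3·(-7/2) + 6·(7/5) + 999·(-1/20) = 306

306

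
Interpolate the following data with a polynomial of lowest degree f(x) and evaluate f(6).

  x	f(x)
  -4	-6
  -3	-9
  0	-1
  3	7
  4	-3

-3831/56

Evaluate each Lagrange basis at x = 6:
L_0(6) = (9)·(6)·(3)·(2)/[(-1)·(-4)·(-7)·(-8)] = 81/56
L_1(6) = (10)·(6)·(3)·(2)/[(1)·(-3)·(-6)·(-7)] = -20/7
L_2(6) = (10)·(9)·(3)·(2)/[(4)·(3)·(-3)·(-4)] = 15/4
L_3(6) = (10)·(9)·(6)·(2)/[(7)·(6)·(3)·(-1)] = -60/7
L_4(6) = (10)·(9)·(6)·(3)/[(8)·(7)·(4)·(1)] = 405/56
Sum: (-6)·(81/56) + (-9)·(-20/7) + (-1)·(15/4) + 7·(-60/7) + (-3)·(405/56) = -3831/56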